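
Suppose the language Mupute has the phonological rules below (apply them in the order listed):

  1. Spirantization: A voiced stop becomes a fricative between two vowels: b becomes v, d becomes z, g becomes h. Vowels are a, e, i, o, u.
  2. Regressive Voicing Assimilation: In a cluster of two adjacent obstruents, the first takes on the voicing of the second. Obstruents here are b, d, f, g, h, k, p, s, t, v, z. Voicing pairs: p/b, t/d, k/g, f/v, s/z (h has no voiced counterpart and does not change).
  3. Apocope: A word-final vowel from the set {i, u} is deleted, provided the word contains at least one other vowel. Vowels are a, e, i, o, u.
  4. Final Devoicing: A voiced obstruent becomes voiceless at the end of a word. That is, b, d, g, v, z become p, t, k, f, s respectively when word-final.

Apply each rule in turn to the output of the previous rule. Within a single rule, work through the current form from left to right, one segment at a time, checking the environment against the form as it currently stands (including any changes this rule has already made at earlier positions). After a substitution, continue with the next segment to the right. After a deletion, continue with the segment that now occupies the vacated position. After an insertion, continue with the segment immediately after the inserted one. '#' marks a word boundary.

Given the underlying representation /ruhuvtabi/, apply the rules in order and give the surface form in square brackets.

1 Spirantization: [ruhuvtabi] → [ruhuvtavi]
2 Regressive Voicing Assimilation: [ruhuvtavi] → [ruhuftavi]
3 Apocope: [ruhuftavi] → [ruhuftav]
4 Final Devoicing: [ruhuftav] → [ruhuftaf]

[ruhuftaf]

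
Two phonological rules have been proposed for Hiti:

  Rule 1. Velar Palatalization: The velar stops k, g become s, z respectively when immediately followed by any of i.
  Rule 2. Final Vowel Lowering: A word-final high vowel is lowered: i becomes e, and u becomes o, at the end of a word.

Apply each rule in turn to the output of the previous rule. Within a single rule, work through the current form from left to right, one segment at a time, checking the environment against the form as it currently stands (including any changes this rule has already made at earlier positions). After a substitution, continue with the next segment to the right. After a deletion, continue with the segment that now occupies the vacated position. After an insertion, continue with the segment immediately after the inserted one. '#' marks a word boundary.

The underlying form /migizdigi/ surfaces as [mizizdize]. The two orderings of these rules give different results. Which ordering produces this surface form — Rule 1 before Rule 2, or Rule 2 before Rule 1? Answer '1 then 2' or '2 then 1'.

1 then 2

Order 1 then 2:
  1 Velar Palatalization: [migizdigi] → [mizizdizi]
  2 Final Vowel Lowering: [mizizdizi] → [mizizdize]
  result: [mizizdize]
Order 2 then 1:
  2 Final Vowel Lowering: [migizdigi] → [migizdige]
  1 Velar Palatalization: [migizdige] → [mizizdige]
  result: [mizizdige]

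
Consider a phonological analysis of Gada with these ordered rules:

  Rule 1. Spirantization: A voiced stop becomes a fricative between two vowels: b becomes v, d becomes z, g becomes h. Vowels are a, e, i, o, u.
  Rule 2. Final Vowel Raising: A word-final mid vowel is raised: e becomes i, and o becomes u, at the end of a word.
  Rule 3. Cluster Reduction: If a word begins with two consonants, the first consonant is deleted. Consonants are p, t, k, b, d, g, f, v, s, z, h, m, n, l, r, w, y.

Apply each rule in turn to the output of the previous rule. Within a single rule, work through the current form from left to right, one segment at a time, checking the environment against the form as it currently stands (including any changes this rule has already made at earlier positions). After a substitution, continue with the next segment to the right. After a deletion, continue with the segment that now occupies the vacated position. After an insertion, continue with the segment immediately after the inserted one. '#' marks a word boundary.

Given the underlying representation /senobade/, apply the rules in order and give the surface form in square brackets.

Rule 1 Spirantization: [senobade] → [senovaze]
Rule 2 Final Vowel Raising: [senovaze] → [senovazi]
Rule 3 Cluster Reduction: no change — [senovazi]

[senovazi]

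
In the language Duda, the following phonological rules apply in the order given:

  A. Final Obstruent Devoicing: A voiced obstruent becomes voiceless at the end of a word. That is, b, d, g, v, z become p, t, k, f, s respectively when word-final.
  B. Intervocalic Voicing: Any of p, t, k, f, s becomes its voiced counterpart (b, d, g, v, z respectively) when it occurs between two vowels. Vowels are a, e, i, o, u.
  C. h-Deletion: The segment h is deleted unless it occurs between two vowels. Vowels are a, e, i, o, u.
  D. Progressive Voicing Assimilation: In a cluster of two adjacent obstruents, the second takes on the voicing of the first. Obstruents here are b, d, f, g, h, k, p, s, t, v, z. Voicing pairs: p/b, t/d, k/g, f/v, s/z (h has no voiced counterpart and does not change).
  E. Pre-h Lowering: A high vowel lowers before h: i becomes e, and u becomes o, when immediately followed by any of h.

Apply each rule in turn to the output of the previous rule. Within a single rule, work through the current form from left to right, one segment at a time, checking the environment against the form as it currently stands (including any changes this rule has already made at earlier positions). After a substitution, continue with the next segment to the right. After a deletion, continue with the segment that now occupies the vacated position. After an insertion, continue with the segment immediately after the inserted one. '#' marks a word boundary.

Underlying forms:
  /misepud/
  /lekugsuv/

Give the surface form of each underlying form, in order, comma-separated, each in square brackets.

/misepud/:
  A Final Obstruent Devoicing: [misepud] → [miseput]
  B Intervocalic Voicing: [miseput] → [mizebut]
  C h-Deletion: no change — [mizebut]
  D Progressive Voicing Assimilation: no change — [mizebut]
  E Pre-h Lowering: no change — [mizebut]
/lekugsuv/:
  A Final Obstruent Devoicing: [lekugsuv] → [lekugsuf]
  B Intervocalic Voicing: [lekugsuf] → [legugsuf]
  C h-Deletion: no change — [legugsuf]
  D Progressive Voicing Assimilation: [legugsuf] → [legugzuf]
  E Pre-h Lowering: no change — [legugzuf]

[mizebut], [legugzuf]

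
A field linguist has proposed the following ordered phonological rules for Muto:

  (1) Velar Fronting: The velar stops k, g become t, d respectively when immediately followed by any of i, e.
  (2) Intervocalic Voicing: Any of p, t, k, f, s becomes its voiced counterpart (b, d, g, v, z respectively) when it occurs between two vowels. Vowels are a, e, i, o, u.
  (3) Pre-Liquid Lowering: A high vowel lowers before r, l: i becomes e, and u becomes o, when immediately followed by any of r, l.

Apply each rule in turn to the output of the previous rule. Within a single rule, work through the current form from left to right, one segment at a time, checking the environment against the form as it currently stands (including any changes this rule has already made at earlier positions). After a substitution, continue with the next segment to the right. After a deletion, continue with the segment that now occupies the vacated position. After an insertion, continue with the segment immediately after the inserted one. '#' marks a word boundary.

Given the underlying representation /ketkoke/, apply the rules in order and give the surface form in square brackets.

(1) Velar Fronting: [ketkoke] → [tetkote]
(2) Intervocalic Voicing: [tetkote] → [tetkode]
(3) Pre-Liquid Lowering: no change — [tetkode]

[tetkode]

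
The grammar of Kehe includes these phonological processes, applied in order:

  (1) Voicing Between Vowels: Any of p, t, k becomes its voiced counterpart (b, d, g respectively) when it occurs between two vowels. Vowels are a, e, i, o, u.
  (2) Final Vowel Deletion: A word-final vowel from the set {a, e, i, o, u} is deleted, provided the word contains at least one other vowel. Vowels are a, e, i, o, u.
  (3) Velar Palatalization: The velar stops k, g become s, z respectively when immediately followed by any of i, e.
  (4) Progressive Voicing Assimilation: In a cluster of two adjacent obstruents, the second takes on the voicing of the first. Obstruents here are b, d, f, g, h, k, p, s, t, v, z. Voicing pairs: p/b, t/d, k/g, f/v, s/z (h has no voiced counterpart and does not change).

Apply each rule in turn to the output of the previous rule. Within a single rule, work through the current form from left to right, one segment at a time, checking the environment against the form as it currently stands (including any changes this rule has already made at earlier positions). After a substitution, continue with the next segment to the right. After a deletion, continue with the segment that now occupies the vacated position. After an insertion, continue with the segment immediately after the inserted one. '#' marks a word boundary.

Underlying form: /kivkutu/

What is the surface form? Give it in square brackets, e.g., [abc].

[sivgud]

(1) Voicing Between Vowels: [kivkutu] → [kivkudu]
(2) Final Vowel Deletion: [kivkudu] → [kivkud]
(3) Velar Palatalization: [kivkud] → [sivkud]
(4) Progressive Voicing Assimilation: [sivkud] → [sivgud]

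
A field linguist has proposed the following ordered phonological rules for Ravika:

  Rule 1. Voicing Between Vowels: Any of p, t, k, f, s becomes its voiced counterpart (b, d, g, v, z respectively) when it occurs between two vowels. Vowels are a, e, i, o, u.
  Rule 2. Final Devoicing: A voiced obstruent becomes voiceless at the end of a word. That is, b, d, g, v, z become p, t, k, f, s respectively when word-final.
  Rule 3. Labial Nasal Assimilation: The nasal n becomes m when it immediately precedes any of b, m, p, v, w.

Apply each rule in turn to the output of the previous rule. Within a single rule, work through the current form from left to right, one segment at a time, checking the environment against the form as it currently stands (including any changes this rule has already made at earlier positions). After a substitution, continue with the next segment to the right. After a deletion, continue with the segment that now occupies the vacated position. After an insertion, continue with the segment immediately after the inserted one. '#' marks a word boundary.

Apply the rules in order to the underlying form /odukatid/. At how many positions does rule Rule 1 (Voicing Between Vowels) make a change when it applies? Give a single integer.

2

Rule 1 Voicing Between Vowels: [odukatid] → [odugadid]
Rule 2 Final Devoicing: [odugadid] → [odugadit]
Rule 3 Labial Nasal Assimilation: no change — [odugadit]
Rule Rule 1 changed 2 position(s).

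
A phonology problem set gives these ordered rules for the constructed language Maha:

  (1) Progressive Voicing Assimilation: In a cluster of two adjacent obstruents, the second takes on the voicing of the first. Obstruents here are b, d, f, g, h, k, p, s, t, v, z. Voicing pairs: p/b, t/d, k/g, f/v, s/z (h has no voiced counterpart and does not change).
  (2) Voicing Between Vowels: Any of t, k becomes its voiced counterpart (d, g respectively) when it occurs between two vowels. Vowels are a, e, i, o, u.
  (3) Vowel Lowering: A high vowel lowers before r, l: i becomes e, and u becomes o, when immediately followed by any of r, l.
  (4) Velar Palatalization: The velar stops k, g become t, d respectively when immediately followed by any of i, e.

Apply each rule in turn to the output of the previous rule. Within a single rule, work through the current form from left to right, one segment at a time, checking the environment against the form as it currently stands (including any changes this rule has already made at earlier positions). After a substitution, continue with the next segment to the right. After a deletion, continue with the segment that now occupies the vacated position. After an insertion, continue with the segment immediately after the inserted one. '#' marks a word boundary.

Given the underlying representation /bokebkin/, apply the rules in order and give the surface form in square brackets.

[bodebdin]

(1) Progressive Voicing Assimilation: [bokebkin] → [bokebgin]
(2) Voicing Between Vowels: [bokebgin] → [bogebgin]
(3) Vowel Lowering: no change — [bogebgin]
(4) Velar Palatalization: [bogebgin] → [bodebdin]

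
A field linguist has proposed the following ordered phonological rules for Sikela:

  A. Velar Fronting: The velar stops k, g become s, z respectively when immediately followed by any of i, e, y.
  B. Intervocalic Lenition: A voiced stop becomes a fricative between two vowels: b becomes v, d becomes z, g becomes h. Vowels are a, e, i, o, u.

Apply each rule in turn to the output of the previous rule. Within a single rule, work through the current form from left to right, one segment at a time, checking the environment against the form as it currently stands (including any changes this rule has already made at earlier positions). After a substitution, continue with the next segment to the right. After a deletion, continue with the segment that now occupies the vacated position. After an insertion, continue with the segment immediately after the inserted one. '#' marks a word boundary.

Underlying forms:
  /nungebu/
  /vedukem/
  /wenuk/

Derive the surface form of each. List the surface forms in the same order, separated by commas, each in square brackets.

[nunzevu], [vezusem], [wenuk]

/nungebu/:
  A Velar Fronting: [nungebu] → [nunzebu]
  B Intervocalic Lenition: [nunzebu] → [nunzevu]
/vedukem/:
  A Velar Fronting: [vedukem] → [vedusem]
  B Intervocalic Lenition: [vedusem] → [vezusem]
/wenuk/:
  A Velar Fronting: no change — [wenuk]
  B Intervocalic Lenition: no change — [wenuk]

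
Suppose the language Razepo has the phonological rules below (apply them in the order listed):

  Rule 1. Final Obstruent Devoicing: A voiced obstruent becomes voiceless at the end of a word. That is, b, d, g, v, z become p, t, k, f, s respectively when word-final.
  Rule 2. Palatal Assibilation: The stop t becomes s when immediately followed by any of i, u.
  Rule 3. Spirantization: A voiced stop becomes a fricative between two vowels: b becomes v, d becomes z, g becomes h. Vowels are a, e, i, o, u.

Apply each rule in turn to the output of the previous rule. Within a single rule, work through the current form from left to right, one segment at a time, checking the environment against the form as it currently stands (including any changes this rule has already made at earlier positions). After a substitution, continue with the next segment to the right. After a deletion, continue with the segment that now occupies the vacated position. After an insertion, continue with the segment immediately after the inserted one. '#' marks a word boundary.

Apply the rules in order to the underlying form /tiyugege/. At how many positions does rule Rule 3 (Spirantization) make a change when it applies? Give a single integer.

Rule 1 Final Obstruent Devoicing: no change — [tiyugege]
Rule 2 Palatal Assibilation: [tiyugege] → [siyugege]
Rule 3 Spirantization: [siyugege] → [siyuhehe]
Rule Rule 3 changed 2 position(s).

2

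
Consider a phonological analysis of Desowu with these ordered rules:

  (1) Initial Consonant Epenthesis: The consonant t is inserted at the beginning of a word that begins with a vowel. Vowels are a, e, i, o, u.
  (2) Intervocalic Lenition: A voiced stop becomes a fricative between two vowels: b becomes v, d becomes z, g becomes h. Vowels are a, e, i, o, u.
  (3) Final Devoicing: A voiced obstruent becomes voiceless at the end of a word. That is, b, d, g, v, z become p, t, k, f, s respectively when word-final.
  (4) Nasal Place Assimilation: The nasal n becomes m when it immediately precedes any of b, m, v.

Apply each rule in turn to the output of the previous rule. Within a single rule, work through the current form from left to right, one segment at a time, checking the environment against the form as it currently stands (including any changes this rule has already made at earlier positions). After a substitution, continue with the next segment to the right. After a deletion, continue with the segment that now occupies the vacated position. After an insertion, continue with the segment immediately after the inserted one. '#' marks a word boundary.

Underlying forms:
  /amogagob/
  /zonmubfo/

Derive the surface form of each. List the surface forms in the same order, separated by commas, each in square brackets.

/amogagob/:
  (1) Initial Consonant Epenthesis: [amogagob] → [tamogagob]
  (2) Intervocalic Lenition: [tamogagob] → [tamohahob]
  (3) Final Devoicing: [tamohahob] → [tamohahop]
  (4) Nasal Place Assimilation: no change — [tamohahop]
/zonmubfo/:
  (1) Initial Consonant Epenthesis: no change — [zonmubfo]
  (2) Intervocalic Lenition: no change — [zonmubfo]
  (3) Final Devoicing: no change — [zonmubfo]
  (4) Nasal Place Assimilation: [zonmubfo] → [zommubfo]

[tamohahop], [zommubfo]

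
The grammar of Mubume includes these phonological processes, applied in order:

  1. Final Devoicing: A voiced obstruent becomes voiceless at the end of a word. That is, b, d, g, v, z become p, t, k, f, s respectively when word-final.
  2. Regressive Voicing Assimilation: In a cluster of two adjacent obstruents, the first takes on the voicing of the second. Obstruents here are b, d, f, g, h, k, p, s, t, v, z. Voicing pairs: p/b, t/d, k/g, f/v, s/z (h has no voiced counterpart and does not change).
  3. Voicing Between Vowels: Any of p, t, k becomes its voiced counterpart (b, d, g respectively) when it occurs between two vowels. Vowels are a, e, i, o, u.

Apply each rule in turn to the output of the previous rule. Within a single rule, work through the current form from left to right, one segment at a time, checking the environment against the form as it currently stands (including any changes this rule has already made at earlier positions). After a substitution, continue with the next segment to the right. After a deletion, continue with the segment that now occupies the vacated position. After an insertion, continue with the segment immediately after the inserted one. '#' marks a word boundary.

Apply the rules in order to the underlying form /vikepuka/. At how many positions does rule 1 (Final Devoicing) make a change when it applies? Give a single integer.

0

1 Final Devoicing: no change — [vikepuka]
2 Regressive Voicing Assimilation: no change — [vikepuka]
3 Voicing Between Vowels: [vikepuka] → [vigebuga]
Rule 1 changed 0 position(s).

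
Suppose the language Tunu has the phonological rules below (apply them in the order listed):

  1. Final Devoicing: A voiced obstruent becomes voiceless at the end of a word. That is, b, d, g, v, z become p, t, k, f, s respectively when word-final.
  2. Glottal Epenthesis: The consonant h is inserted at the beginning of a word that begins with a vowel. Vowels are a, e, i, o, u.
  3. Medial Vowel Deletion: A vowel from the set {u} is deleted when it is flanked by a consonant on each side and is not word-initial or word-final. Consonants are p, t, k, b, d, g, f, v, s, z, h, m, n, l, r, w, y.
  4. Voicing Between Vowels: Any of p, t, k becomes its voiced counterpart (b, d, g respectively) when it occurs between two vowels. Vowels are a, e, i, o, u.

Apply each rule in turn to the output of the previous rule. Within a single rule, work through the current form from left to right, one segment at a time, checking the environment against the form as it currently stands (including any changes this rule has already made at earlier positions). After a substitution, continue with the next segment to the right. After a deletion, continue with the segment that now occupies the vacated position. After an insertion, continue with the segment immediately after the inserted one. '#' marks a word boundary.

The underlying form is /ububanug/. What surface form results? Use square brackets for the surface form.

1 Final Devoicing: [ububanug] → [ububanuk]
2 Glottal Epenthesis: [ububanuk] → [hububanuk]
3 Medial Vowel Deletion: [hububanuk] → [hbbank]
4 Voicing Between Vowels: no change — [hbbank]

[hbbank]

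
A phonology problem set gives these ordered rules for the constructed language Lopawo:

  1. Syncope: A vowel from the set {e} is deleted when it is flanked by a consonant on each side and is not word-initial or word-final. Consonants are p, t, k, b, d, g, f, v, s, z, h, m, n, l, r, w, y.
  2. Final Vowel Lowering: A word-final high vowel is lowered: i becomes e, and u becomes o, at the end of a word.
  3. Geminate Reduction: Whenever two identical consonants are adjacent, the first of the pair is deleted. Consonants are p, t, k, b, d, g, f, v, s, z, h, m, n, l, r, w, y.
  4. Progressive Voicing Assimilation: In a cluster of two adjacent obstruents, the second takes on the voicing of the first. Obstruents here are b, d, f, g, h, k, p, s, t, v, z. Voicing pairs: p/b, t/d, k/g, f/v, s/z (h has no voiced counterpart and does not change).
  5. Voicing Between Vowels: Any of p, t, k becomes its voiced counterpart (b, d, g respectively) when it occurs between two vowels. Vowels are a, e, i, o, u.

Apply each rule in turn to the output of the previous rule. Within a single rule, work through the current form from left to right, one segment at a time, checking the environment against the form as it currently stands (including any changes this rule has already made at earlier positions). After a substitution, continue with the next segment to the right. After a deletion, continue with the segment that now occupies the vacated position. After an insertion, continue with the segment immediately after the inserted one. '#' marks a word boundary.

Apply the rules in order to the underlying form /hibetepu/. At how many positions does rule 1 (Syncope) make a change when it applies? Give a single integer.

1 Syncope: [hibetepu] → [hibtpu]
2 Final Vowel Lowering: [hibtpu] → [hibtpo]
3 Geminate Reduction: no change — [hibtpo]
4 Progressive Voicing Assimilation: [hibtpo] → [hibdbo]
5 Voicing Between Vowels: no change — [hibdbo]
Rule 1 changed 2 position(s).

2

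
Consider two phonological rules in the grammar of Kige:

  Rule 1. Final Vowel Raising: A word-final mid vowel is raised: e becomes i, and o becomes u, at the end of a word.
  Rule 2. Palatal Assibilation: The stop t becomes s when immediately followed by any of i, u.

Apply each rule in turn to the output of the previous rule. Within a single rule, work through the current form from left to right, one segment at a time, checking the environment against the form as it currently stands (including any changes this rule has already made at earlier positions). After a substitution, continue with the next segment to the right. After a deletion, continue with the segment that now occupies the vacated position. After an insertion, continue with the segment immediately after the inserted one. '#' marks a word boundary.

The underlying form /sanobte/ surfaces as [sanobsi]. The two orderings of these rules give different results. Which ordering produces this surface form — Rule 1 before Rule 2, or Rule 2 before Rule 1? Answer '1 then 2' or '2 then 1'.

1 then 2

Order 1 then 2:
  1 Final Vowel Raising: [sanobte] → [sanobti]
  2 Palatal Assibilation: [sanobti] → [sanobsi]
  result: [sanobsi]
Order 2 then 1:
  2 Palatal Assibilation: no change — [sanobte]
  1 Final Vowel Raising: [sanobte] → [sanobti]
  result: [sanobti]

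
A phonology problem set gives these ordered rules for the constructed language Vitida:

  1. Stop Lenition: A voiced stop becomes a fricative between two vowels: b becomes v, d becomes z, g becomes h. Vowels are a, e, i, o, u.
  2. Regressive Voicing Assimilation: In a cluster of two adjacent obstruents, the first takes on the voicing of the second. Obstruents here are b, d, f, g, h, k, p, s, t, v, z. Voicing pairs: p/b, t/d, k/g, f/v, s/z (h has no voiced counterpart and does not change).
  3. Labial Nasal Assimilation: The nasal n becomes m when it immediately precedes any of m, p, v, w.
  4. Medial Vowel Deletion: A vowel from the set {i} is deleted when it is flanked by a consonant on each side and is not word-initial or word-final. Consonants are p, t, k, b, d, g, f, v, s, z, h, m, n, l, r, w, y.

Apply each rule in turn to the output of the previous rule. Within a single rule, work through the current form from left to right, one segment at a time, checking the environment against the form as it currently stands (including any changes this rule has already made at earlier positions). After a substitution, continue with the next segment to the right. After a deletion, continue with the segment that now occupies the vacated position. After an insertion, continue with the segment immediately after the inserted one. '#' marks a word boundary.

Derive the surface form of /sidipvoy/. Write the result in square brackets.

[szbvoy]

1 Stop Lenition: [sidipvoy] → [sizipvoy]
2 Regressive Voicing Assimilation: [sizipvoy] → [sizibvoy]
3 Labial Nasal Assimilation: no change — [sizibvoy]
4 Medial Vowel Deletion: [sizibvoy] → [szbvoy]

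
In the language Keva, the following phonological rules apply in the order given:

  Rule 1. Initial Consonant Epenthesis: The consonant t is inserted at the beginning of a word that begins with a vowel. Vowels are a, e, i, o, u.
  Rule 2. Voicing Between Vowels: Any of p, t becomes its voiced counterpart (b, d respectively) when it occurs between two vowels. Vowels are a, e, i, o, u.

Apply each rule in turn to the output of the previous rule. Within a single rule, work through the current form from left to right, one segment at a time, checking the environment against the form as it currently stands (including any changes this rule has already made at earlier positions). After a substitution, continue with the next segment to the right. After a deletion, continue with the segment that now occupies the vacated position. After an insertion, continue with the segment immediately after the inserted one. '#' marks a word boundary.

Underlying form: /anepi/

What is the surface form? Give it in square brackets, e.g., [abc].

Rule 1 Initial Consonant Epenthesis: [anepi] → [tanepi]
Rule 2 Voicing Between Vowels: [tanepi] → [tanebi]

[tanebi]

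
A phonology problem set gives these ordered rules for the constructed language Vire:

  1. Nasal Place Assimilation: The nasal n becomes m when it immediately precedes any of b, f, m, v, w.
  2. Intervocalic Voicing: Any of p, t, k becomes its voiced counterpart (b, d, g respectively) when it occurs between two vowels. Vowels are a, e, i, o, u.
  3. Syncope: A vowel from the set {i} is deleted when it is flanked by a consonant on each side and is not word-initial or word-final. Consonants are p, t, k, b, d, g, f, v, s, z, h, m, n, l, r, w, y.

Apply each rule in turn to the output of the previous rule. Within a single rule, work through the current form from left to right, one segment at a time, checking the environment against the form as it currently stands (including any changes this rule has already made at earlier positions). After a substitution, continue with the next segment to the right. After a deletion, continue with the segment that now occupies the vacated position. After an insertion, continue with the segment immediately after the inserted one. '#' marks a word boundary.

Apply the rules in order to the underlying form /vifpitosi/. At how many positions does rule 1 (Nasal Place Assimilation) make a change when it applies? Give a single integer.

0

1 Nasal Place Assimilation: no change — [vifpitosi]
2 Intervocalic Voicing: [vifpitosi] → [vifpidosi]
3 Syncope: [vifpidosi] → [vfpdosi]
Rule 1 changed 0 position(s).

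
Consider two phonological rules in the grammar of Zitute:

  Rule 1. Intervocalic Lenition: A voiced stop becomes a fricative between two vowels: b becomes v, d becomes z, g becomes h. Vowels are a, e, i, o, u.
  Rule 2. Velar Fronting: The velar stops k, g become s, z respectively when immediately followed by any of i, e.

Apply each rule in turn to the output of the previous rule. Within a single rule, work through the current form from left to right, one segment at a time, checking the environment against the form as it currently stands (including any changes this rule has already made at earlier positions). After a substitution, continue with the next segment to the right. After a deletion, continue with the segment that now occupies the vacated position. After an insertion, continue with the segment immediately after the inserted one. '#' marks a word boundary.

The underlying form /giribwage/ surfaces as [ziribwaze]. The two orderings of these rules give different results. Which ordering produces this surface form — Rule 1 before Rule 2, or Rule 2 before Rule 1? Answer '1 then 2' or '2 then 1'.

2 then 1

Order 1 then 2:
  1 Intervocalic Lenition: [giribwage] → [giribwahe]
  2 Velar Fronting: [giribwahe] → [ziribwahe]
  result: [ziribwahe]
Order 2 then 1:
  2 Velar Fronting: [giribwage] → [ziribwaze]
  1 Intervocalic Lenition: no change — [ziribwaze]
  result: [ziribwaze]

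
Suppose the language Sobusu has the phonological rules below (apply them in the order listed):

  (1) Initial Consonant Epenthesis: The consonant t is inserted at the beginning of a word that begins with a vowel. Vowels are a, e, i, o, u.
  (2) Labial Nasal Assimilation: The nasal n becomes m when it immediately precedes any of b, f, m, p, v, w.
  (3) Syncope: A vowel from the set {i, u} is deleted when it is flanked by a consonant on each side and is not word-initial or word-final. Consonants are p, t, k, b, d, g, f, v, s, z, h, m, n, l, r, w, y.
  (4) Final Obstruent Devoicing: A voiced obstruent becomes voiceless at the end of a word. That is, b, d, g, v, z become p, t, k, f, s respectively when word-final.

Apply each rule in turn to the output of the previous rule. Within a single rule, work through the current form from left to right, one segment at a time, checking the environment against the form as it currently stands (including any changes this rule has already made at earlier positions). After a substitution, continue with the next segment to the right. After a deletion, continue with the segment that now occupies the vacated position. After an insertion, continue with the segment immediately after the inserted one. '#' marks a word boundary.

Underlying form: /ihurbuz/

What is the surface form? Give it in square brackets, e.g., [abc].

(1) Initial Consonant Epenthesis: [ihurbuz] → [tihurbuz]
(2) Labial Nasal Assimilation: no change — [tihurbuz]
(3) Syncope: [tihurbuz] → [thrbz]
(4) Final Obstruent Devoicing: [thrbz] → [thrbs]

[thrbs]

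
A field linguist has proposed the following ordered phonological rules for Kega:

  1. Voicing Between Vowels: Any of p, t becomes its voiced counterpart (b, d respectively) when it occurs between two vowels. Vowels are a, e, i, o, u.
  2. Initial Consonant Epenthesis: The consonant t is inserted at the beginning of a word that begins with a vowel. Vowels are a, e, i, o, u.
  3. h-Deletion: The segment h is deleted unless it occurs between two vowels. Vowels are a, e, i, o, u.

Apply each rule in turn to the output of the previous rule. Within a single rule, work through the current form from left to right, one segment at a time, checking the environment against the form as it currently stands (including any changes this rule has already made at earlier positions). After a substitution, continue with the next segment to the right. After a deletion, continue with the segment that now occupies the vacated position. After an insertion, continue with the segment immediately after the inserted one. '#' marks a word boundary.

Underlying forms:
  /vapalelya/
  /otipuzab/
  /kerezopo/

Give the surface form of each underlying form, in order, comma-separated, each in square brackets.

[vabalelya], [todibuzab], [kerezobo]

/vapalelya/:
  1 Voicing Between Vowels: [vapalelya] → [vabalelya]
  2 Initial Consonant Epenthesis: no change — [vabalelya]
  3 h-Deletion: no change — [vabalelya]
/otipuzab/:
  1 Voicing Between Vowels: [otipuzab] → [odibuzab]
  2 Initial Consonant Epenthesis: [odibuzab] → [todibuzab]
  3 h-Deletion: no change — [todibuzab]
/kerezopo/:
  1 Voicing Between Vowels: [kerezopo] → [kerezobo]
  2 Initial Consonant Epenthesis: no change — [kerezobo]
  3 h-Deletion: no change — [kerezobo]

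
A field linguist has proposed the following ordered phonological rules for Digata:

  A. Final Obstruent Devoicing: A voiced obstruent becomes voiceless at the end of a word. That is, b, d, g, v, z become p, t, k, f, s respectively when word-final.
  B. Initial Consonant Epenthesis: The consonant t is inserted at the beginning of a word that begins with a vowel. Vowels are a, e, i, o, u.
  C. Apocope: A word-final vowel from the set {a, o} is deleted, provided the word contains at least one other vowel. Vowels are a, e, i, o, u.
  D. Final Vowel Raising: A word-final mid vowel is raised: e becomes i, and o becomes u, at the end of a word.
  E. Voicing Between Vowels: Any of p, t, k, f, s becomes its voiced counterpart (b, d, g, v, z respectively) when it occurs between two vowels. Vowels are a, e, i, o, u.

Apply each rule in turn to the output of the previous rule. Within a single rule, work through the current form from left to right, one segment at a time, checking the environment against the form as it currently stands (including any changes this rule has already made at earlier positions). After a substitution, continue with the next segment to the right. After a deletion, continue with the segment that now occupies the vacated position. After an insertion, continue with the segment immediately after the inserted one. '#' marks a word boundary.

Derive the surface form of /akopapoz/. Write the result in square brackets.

[tagobabos]

A Final Obstruent Devoicing: [akopapoz] → [akopapos]
B Initial Consonant Epenthesis: [akopapos] → [takopapos]
C Apocope: no change — [takopapos]
D Final Vowel Raising: no change — [takopapos]
E Voicing Between Vowels: [takopapos] → [tagobabos]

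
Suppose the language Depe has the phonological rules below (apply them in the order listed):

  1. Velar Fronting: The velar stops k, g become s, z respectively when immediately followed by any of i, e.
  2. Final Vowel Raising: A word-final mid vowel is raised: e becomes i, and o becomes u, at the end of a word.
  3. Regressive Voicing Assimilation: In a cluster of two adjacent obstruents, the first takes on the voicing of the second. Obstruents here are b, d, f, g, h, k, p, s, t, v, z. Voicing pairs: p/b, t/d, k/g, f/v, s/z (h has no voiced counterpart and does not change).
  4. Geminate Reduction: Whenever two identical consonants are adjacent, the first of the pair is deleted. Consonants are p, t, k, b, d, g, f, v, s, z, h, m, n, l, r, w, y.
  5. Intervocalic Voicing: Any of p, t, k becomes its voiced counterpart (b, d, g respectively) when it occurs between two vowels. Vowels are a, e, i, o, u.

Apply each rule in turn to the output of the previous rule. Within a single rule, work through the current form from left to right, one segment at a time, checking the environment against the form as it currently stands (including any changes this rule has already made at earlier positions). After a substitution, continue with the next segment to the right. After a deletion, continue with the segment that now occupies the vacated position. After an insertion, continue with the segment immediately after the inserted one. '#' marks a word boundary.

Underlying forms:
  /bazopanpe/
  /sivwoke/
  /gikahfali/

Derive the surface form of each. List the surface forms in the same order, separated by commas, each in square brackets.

/bazopanpe/:
  1 Velar Fronting: no change — [bazopanpe]
  2 Final Vowel Raising: [bazopanpe] → [bazopanpi]
  3 Regressive Voicing Assimilation: no change — [bazopanpi]
  4 Geminate Reduction: no change — [bazopanpi]
  5 Intervocalic Voicing: [bazopanpi] → [bazobanpi]
/sivwoke/:
  1 Velar Fronting: [sivwoke] → [sivwose]
  2 Final Vowel Raising: [sivwose] → [sivwosi]
  3 Regressive Voicing Assimilation: no change — [sivwosi]
  4 Geminate Reduction: no change — [sivwosi]
  5 Intervocalic Voicing: no change — [sivwosi]
/gikahfali/:
  1 Velar Fronting: [gikahfali] → [zikahfali]
  2 Final Vowel Raising: no change — [zikahfali]
  3 Regressive Voicing Assimilation: no change — [zikahfali]
  4 Geminate Reduction: no change — [zikahfali]
  5 Intervocalic Voicing: [zikahfali] → [zigahfali]

[bazobanpi], [sivwosi], [zigahfali]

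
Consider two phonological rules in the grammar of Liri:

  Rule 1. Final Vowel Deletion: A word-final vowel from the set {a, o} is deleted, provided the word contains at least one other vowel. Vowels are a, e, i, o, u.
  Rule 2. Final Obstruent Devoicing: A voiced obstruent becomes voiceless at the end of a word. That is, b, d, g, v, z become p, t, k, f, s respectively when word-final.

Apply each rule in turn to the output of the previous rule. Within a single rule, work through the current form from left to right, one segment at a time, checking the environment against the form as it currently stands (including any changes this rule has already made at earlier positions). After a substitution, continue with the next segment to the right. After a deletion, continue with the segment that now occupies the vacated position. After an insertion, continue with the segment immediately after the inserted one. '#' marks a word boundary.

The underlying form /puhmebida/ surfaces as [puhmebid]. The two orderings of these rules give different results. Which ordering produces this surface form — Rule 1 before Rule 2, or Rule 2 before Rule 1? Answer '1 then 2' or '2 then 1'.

2 then 1

Order 1 then 2:
  1 Final Vowel Deletion: [puhmebida] → [puhmebid]
  2 Final Obstruent Devoicing: [puhmebid] → [puhmebit]
  result: [puhmebit]
Order 2 then 1:
  2 Final Obstruent Devoicing: no change — [puhmebida]
  1 Final Vowel Deletion: [puhmebida] → [puhmebid]
  result: [puhmebid]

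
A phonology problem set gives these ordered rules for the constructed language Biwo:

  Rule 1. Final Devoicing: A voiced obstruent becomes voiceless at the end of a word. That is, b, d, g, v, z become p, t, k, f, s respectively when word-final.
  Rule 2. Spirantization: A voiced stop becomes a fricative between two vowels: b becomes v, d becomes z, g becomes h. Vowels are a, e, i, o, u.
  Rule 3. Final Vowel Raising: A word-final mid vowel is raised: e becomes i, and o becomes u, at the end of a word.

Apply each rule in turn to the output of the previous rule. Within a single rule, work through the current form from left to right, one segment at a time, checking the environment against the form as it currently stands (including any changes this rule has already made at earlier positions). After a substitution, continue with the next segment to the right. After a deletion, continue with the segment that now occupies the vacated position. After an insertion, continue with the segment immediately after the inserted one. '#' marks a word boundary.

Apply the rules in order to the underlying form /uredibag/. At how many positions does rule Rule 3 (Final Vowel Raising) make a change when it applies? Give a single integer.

0

Rule 1 Final Devoicing: [uredibag] → [uredibak]
Rule 2 Spirantization: [uredibak] → [urezivak]
Rule 3 Final Vowel Raising: no change — [urezivak]
Rule Rule 3 changed 0 position(s).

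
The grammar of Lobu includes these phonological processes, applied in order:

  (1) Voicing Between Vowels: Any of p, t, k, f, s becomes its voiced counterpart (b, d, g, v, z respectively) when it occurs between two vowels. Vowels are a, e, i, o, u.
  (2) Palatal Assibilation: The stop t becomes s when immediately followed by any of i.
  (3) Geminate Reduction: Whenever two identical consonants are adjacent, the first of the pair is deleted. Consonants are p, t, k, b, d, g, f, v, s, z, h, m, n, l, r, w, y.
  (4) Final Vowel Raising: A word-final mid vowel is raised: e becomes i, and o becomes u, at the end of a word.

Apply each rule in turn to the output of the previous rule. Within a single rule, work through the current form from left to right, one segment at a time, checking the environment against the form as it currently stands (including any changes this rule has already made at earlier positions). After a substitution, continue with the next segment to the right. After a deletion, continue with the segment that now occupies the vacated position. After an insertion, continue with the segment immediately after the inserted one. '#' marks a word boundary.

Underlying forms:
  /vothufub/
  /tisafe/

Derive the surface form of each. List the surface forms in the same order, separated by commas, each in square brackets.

/vothufub/:
  (1) Voicing Between Vowels: [vothufub] → [vothuvub]
  (2) Palatal Assibilation: no change — [vothuvub]
  (3) Geminate Reduction: no change — [vothuvub]
  (4) Final Vowel Raising: no change — [vothuvub]
/tisafe/:
  (1) Voicing Between Vowels: [tisafe] → [tizave]
  (2) Palatal Assibilation: [tizave] → [sizave]
  (3) Geminate Reduction: no change — [sizave]
  (4) Final Vowel Raising: [sizave] → [sizavi]

[vothuvub], [sizavi]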